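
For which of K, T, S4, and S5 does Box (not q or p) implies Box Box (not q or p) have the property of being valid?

S4-tableau for the negation not (Box (not q or p) implies Box Box (not q or p)):
1. not (Box (not q or p) implies Box Box (not q or p)), u
2. Box (not q or p), u
3. not Box Box (not q or p), u
4. not q or p, u
5. p, u
6. not Box (not q or p), v
7. not q or p, v
8. p, v
9. not (not q or p), w
10. q, w
11. not p, w
12. not q or p, w
13. p, w
Accessibility: uRu, uRv, uRw, vRv, vRw, wRw
Branch closes: p and not p both at w.
Every branch closes (one shown): valid in S4, hence also in S5 (every theorem of S4 is a theorem of S5).
T-tableau for the negation not (Box (not q or p) implies Box Box (not q or p)):
1. not (Box (not q or p) implies Box Box (not q or p)), u
2. Box (not q or p), u
3. not Box Box (not q or p), u
4. not q or p, u
5. p, u
6. not Box (not q or p), v
7. not q or p, v
8. p, v
9. not (not q or p), w
10. q, w
11. not p, w
Accessibility: uRu, uRv, vRv, vRw, wRw
Complete open branch: countermodel on a T-frame, so not valid in T, nor in K (the same frame is also a K-frame).

S4, S5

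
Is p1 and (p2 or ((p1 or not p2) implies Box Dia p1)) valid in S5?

No, not valid

Tableau for the negation not (p1 and (p2 or ((p1 or not p2) implies Box Dia p1))):
1. not (p1 and (p2 or ((p1 or not p2) implies Box Dia p1))), w0
2. not (p2 or ((p1 or not p2) implies Box Dia p1)), w0   [neg-and-rule on 1 (branches; this branch)]
3. not p2, w0   [neg-or-rule on 2]
4. not ((p1 or not p2) implies Box Dia p1), w0   [neg-or-rule on 2]
5. p1 or not p2, w0   [neg-implies-rule on 4]
6. not Box Dia p1, w0   [neg-implies-rule on 4]
7. not Dia p1, w1   [neg-Box-rule on 6: fresh world w1, w0Rw1]
8. not p1, w0   [neg-Dia-rule on 7 via w1Rw0]
9. not p1, w1   [neg-Dia-rule on 7 via w1Rw1]
Accessibility: w0Rw0, w0Rw1, w1Rw0, w1Rw1
The negation has an open branch (countermodel exists).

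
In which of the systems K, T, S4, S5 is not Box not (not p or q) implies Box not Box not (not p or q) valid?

S4-tableau for the negation not (not Box not (not p or q) implies Box not Box not (not p or q)):
1. not (not Box not (not p or q) implies Box not Box not (not p or q)), u
2. not Box not (not p or q), u
3. not Box not Box not (not p or q), u
4. not p or q, v
5. q, v
6. Box not (not p or q), w
7. not (not p or q), w
8. p, w
9. not q, w
Accessibility: uRu, uRv, uRw, vRv, wRw
Complete open branch: countermodel on an S4-frame, so not valid in S4, nor in K, T (the same frame is also a K-frame and a T-frame).
S5-tableau for the negation not (not Box not (not p or q) implies Box not Box not (not p or q)):
1. not (not Box not (not p or q) implies Box not Box not (not p or q)), u
2. not Box not (not p or q), u
3. not Box not Box not (not p or q), u
4. not p or q, v
5. q, v
6. Box not (not p or q), w
7. not (not p or q), u
8. p, u
9. not q, u
10. not (not p or q), v
11. p, v
12. not q, v
Accessibility: uRu, uRv, uRw, vRu, vRv, vRw, wRu, wRv, wRw
Branch closes: q and not q both at v.
Every branch closes (one shown): valid in S5.

S5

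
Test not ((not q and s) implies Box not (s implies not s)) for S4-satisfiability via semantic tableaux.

Satisfiable (open branch found)

1. not ((not q and s) implies Box not (s implies not s)), w0
2. not q and s, w0
3. not Box not (s implies not s), w0
4. not q, w0
5. s, w0
6. s implies not s, w1
7. not s, w1
Accessibility: w0Rw0, w0Rw1, w1Rw1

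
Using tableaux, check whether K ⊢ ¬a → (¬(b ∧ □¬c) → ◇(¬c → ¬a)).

Invalid (countermodel exists)

Tableau for the negation ¬(¬a → (¬(b ∧ □¬c) → ◇(¬c → ¬a))):
1. ¬(¬a → (¬(b ∧ □¬c) → ◇(¬c → ¬a))), 0
2. ¬a, 0   [¬→-rule on 1]
3. ¬(¬(b ∧ □¬c) → ◇(¬c → ¬a)), 0   [¬→-rule on 1]
4. ¬(b ∧ □¬c), 0   [¬→-rule on 3]
5. ¬◇(¬c → ¬a), 0   [¬→-rule on 3]
6. ¬b, 0   [¬∧-rule on 4 (branches; this branch)]
The negation has an open branch (countermodel exists).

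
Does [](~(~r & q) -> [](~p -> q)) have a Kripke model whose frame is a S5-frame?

1. [](~(~r & q) -> [](~p -> q)), u
2. ~(~r & q) -> [](~p -> q), u
3. [](~p -> q), u
4. ~p -> q, u
5. q, u
Accessibility: uRu

Yes, satisfiable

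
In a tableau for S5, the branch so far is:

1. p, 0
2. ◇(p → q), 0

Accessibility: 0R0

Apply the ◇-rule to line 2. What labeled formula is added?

a fresh world 1 with 0R1, and p → q at 1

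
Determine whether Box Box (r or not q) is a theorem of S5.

Tableau for the negation not Box Box (r or not q):
1. not Box Box (r or not q), w0
2. not Box (r or not q), w1
3. not (r or not q), w2
4. not r, w2
5. q, w2
Accessibility: w0Rw0, w0Rw1, w0Rw2, w1Rw0, w1Rw1, w1Rw2, w2Rw0, w2Rw1, w2Rw2
The negation has an open branch (countermodel exists).

Invalid (countermodel exists)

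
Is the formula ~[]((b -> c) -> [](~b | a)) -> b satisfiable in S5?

1. ~[]((b -> c) -> [](~b | a)) -> b, 0
2. b, 0   [->-rule on 1 (branches; this branch)]
Accessibility: 0R0

Yes, satisfiable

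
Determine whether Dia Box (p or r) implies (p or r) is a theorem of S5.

Valid

Tableau for the negation not (Dia Box (p or r) implies (p or r)):
1. not (Dia Box (p or r) implies (p or r)), 0
2. Dia Box (p or r), 0   [neg-implies-rule on 1]
3. not (p or r), 0   [neg-implies-rule on 1]
4. not p, 0   [neg-or-rule on 3]
5. not r, 0   [neg-or-rule on 3]
6. Box (p or r), 1   [Dia-rule on 2: fresh world 1, 0R1]
7. p or r, 0   [Box-rule on 6 via 1R0]
8. p or r, 1   [Box-rule on 6 via 1R1]
9. r, 0   [or-rule on 7 (branches; this branch)]
Accessibility: 0R0, 0R1, 1R0, 1R1
Branch closes: r and not r both at 0.
Every branch of the negation's tableau closes; the branch above is one of them.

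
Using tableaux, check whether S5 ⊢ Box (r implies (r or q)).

Tableau for the negation not Box (r implies (r or q)):
1. not Box (r implies (r or q)), 0
2. not (r implies (r or q)), 1   [neg-Box-rule on 1: fresh world 1, 0R1]
3. r, 1   [neg-implies-rule on 2]
4. not (r or q), 1   [neg-implies-rule on 2]
5. not r, 1   [neg-or-rule on 4]
6. not q, 1   [neg-or-rule on 4]
Accessibility: 0R0, 0R1, 1R0, 1R1
Branch closes: r and not r both at 1.
All branches of the negation close; one closing branch shown above.

Yes, valid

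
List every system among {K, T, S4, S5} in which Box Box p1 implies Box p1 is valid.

T, S4, S5

K-tableau for the negation not (Box Box p1 implies Box p1):
1. not (Box Box p1 implies Box p1), w0
2. Box Box p1, w0   [neg-implies-rule on 1]
3. not Box p1, w0   [neg-implies-rule on 1]
4. not p1, w1   [neg-Box-rule on 3: fresh world w1, w0Rw1]
5. Box p1, w1   [Box-rule on 2 via w0Rw1]
Accessibility: w0Rw1
Complete open branch: countermodel on a K-frame, so not valid in K.
T-tableau for the negation not (Box Box p1 implies Box p1):
1. not (Box Box p1 implies Box p1), w0
2. Box Box p1, w0   [neg-implies-rule on 1]
3. not Box p1, w0   [neg-implies-rule on 1]
4. Box p1, w0   [Box-rule on 2 via w0Rw0]
5. p1, w0   [Box-rule on 4 via w0Rw0]
6. not p1, w1   [neg-Box-rule on 3: fresh world w1, w0Rw1]
7. Box p1, w1   [Box-rule on 2 via w0Rw1]
8. p1, w1   [Box-rule on 4 via w0Rw1]
Accessibility: w0Rw0, w0Rw1, w1Rw1
Branch closes: p1 and not p1 both at w1.
Every branch closes (one shown): valid in T, hence also in S4, S5 (every theorem of T is a theorem of S4 and S5).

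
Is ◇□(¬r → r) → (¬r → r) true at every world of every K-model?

Tableau for the negation ¬(◇□(¬r → r) → (¬r → r)):
1. ¬(◇□(¬r → r) → (¬r → r)), w0
2. ◇□(¬r → r), w0
3. ¬(¬r → r), w0
4. ¬r, w0
5. □(¬r → r), w1
Accessibility: w0Rw1
The negation has an open branch (countermodel exists).

Invalid (countermodel exists)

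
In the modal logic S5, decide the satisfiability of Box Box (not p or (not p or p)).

Satisfiable

1. Box Box (not p or (not p or p)), w0
2. Box (not p or (not p or p)), w0
3. not p or (not p or p), w0
4. not p or p, w0
5. p, w0
Accessibility: w0Rw0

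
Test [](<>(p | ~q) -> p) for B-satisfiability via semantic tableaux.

Yes, satisfiable

1. [](<>(p | ~q) -> p), u
2. <>(p | ~q) -> p, u
3. p, u
Accessibility: uRu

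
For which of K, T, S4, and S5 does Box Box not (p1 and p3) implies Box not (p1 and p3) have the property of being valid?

T, S4, S5

K-tableau for the negation not (Box Box not (p1 and p3) implies Box not (p1 and p3)):
1. not (Box Box not (p1 and p3) implies Box not (p1 and p3)), w0
2. Box Box not (p1 and p3), w0
3. not Box not (p1 and p3), w0
4. p1 and p3, w1
5. p1, w1
6. p3, w1
7. Box not (p1 and p3), w1
Accessibility: w0Rw1
Complete open branch: countermodel on a K-frame, so not valid in K.
T-tableau for the negation not (Box Box not (p1 and p3) implies Box not (p1 and p3)):
1. not (Box Box not (p1 and p3) implies Box not (p1 and p3)), w0
2. Box Box not (p1 and p3), w0
3. not Box not (p1 and p3), w0
4. Box not (p1 and p3), w0
5. not (p1 and p3), w0
6. not p3, w0
7. p1 and p3, w1
8. p1, w1
9. p3, w1
10. Box not (p1 and p3), w1
11. not (p1 and p3), w1
12. not p3, w1
Accessibility: w0Rw0, w0Rw1, w1Rw1
Branch closes: p3 and not p3 both at w1.
Every branch closes (one shown): valid in T, hence also in S4, S5 (every theorem of T is a theorem of S4 and S5).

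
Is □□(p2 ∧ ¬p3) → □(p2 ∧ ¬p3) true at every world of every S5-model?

Tableau for the negation ¬(□□(p2 ∧ ¬p3) → □(p2 ∧ ¬p3)):
1. ¬(□□(p2 ∧ ¬p3) → □(p2 ∧ ¬p3)), 0
2. □□(p2 ∧ ¬p3), 0   [¬→-rule on 1]
3. ¬□(p2 ∧ ¬p3), 0   [¬→-rule on 1]
4. □(p2 ∧ ¬p3), 0   [□-rule on 2 via 0R0]
5. p2 ∧ ¬p3, 0   [□-rule on 4 via 0R0]
6. p2, 0   [∧-rule on 5]
7. ¬p3, 0   [∧-rule on 5]
8. ¬(p2 ∧ ¬p3), 1   [¬□-rule on 3: fresh world 1, 0R1]
9. □(p2 ∧ ¬p3), 1   [□-rule on 2 via 0R1]
10. p2 ∧ ¬p3, 1   [□-rule on 4 via 0R1]
11. p2, 1   [∧-rule on 10]
12. ¬p3, 1   [∧-rule on 10]
13. p3, 1   [¬∧-rule on 8 (branches; this branch)]
Accessibility: 0R0, 0R1, 1R0, 1R1
Branch closes: p3 and ¬p3 both at 1.
Every branch of the negation's tableau closes; the branch above is one of them.

Yes, valid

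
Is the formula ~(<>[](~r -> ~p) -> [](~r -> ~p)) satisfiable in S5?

Unsatisfiable (every branch closes)

1. ~(<>[](~r -> ~p) -> [](~r -> ~p)), u
2. <>[](~r -> ~p), u
3. ~[](~r -> ~p), u
4. [](~r -> ~p), v
5. ~r -> ~p, u
6. ~r -> ~p, v
7. ~p, u
8. ~p, v
9. ~(~r -> ~p), w
10. ~r, w
11. p, w
12. ~r -> ~p, w
13. ~p, w
Accessibility: uRu, uRv, uRw, vRu, vRv, vRw, wRu, wRv, wRw
Branch closes: p and ~p both at w.
All branches of the tableau close; one closing branch shown above.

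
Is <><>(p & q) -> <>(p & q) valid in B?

Tableau for the negation ~(<><>(p & q) -> <>(p & q)):
1. ~(<><>(p & q) -> <>(p & q)), 0
2. <><>(p & q), 0   [~->-rule on 1]
3. ~<>(p & q), 0   [~->-rule on 1]
4. ~(p & q), 0   [~<>-rule on 3 via 0R0]
5. ~q, 0   [~&-rule on 4 (branches; this branch)]
6. <>(p & q), 1   [<>-rule on 2: fresh world 1, 0R1]
7. ~(p & q), 1   [~<>-rule on 3 via 0R1]
8. ~q, 1   [~&-rule on 7 (branches; this branch)]
9. p & q, 2   [<>-rule on 6: fresh world 2, 1R2]
10. p, 2   [&-rule on 9]
11. q, 2   [&-rule on 9]
Accessibility: 0R0, 0R1, 1R0, 1R1, 1R2, 2R1, 2R2
The negation has an open branch (countermodel exists).

Not valid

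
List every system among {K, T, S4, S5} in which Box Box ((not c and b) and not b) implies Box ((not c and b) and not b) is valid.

T-tableau for the negation not (Box Box ((not c and b) and not b) implies Box ((not c and b) and not b)):
1. not (Box Box ((not c and b) and not b) implies Box ((not c and b) and not b)), w0
2. Box Box ((not c and b) and not b), w0
3. not Box ((not c and b) and not b), w0
4. Box ((not c and b) and not b), w0
5. (not c and b) and not b, w0
6. not c and b, w0
7. not b, w0
8. not c, w0
9. b, w0
Accessibility: w0Rw0
Branch closes: b and not b both at w0.
Every branch closes (one shown): valid in T, hence also in S4, S5 (every theorem of T is a theorem of S4 and S5).
K-tableau for the negation not (Box Box ((not c and b) and not b) implies Box ((not c and b) and not b)):
1. not (Box Box ((not c and b) and not b) implies Box ((not c and b) and not b)), w0
2. Box Box ((not c and b) and not b), w0
3. not Box ((not c and b) and not b), w0
4. not ((not c and b) and not b), w1
5. Box ((not c and b) and not b), w1
6. b, w1
Accessibility: w0Rw1
Complete open branch: countermodel on a K-frame, so not valid in K.

T, S4, S5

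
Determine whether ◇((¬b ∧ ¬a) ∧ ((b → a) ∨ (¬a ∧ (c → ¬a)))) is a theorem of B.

No, not valid

Tableau for the negation ¬◇((¬b ∧ ¬a) ∧ ((b → a) ∨ (¬a ∧ (c → ¬a)))):
1. ¬◇((¬b ∧ ¬a) ∧ ((b → a) ∨ (¬a ∧ (c → ¬a)))), u
2. ¬((¬b ∧ ¬a) ∧ ((b → a) ∨ (¬a ∧ (c → ¬a)))), u   [¬◇-rule on 1 via uRu]
3. ¬(¬b ∧ ¬a), u   [¬∧-rule on 2 (branches; this branch)]
4. a, u   [¬∧-rule on 3 (branches; this branch)]
Accessibility: uRu
The negation has an open branch (countermodel exists).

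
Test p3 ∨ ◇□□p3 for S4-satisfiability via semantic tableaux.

Satisfiable

1. p3 ∨ ◇□□p3, w0
2. ◇□□p3, w0
3. □□p3, w1
4. □p3, w1
5. p3, w1
Accessibility: w0Rw0, w0Rw1, w1Rw1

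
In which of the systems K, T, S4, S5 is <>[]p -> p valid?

S5

S4-tableau for the negation ~(<>[]p -> p):
1. ~(<>[]p -> p), 0
2. <>[]p, 0   [~->-rule on 1]
3. ~p, 0   [~->-rule on 1]
4. []p, 1   [<>-rule on 2: fresh world 1, 0R1]
5. p, 1   [[]-rule on 4 via 1R1]
Accessibility: 0R0, 0R1, 1R1
Complete open branch: countermodel on an S4-frame, so not valid in S4, nor in K, T (the same frame is also a K-frame and a T-frame).
S5-tableau for the negation ~(<>[]p -> p):
1. ~(<>[]p -> p), 0
2. <>[]p, 0   [~->-rule on 1]
3. ~p, 0   [~->-rule on 1]
4. []p, 1   [<>-rule on 2: fresh world 1, 0R1]
5. p, 0   [[]-rule on 4 via 1R0]
Accessibility: 0R0, 0R1, 1R0, 1R1
Branch closes: p and ~p both at 0.
Every branch closes (one shown): valid in S5.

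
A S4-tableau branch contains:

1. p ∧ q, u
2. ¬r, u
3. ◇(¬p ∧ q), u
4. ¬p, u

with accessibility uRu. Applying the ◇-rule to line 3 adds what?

a fresh world v with uRv, and ¬p ∧ q at v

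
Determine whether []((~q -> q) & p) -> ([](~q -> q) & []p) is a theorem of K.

Yes, valid

Tableau for the negation ~([]((~q -> q) & p) -> ([](~q -> q) & []p)):
1. ~([]((~q -> q) & p) -> ([](~q -> q) & []p)), u
2. []((~q -> q) & p), u
3. ~([](~q -> q) & []p), u
4. ~[](~q -> q), u
5. ~(~q -> q), v
6. ~q, v
7. (~q -> q) & p, v
8. ~q -> q, v
9. p, v
10. q, v
Accessibility: uRv
Branch closes: q and ~q both at v.
Every branch of the negation's tableau closes; the branch above is one of them.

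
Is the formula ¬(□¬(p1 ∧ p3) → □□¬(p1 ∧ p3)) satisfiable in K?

Satisfiable

1. ¬(□¬(p1 ∧ p3) → □□¬(p1 ∧ p3)), w0
2. □¬(p1 ∧ p3), w0
3. ¬□□¬(p1 ∧ p3), w0
4. ¬□¬(p1 ∧ p3), w1
5. ¬(p1 ∧ p3), w1
6. ¬p3, w1
7. p1 ∧ p3, w2
8. p1, w2
9. p3, w2
Accessibility: w0Rw1, w1Rw2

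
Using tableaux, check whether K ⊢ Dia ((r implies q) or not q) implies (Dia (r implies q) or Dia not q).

Tableau for the negation not (Dia ((r implies q) or not q) implies (Dia (r implies q) or Dia not q)):
1. not (Dia ((r implies q) or not q) implies (Dia (r implies q) or Dia not q)), u
2. Dia ((r implies q) or not q), u
3. not (Dia (r implies q) or Dia not q), u
4. not Dia (r implies q), u
5. not Dia not q, u
6. (r implies q) or not q, v
7. not (r implies q), v
8. r, v
9. not q, v
10. q, v
Accessibility: uRv
Branch closes: q and not q both at v.
Every branch of the negation's tableau closes; the branch above is one of them.

Valid in K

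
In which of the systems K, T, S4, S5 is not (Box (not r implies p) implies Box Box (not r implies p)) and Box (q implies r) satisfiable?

K, T

S4-tableau for the formula:
1. not (Box (not r implies p) implies Box Box (not r implies p)) and Box (q implies r), 0
2. not (Box (not r implies p) implies Box Box (not r implies p)), 0
3. Box (q implies r), 0
4. Box (not r implies p), 0
5. not Box Box (not r implies p), 0
6. q implies r, 0
7. not r implies p, 0
8. r, 0
9. p, 0
10. not Box (not r implies p), 1
11. q implies r, 1
12. not r implies p, 1
13. r, 1
14. p, 1
15. not (not r implies p), 2
16. not r, 2
17. not p, 2
18. q implies r, 2
19. not r implies p, 2
20. not q, 2
21. p, 2
Accessibility: 0R0, 0R1, 0R2, 1R1, 1R2, 2R2
Branch closes: p and not p both at 2.
Every branch closes (one shown): unsatisfiable in S4, hence also in S5 (every S5-frame is an S4-frame).
T-tableau for the formula:
1. not (Box (not r implies p) implies Box Box (not r implies p)) and Box (q implies r), 0
2. not (Box (not r implies p) implies Box Box (not r implies p)), 0
3. Box (q implies r), 0
4. Box (not r implies p), 0
5. not Box Box (not r implies p), 0
6. q implies r, 0
7. not r implies p, 0
8. r, 0
9. p, 0
10. not Box (not r implies p), 1
11. q implies r, 1
12. not r implies p, 1
13. r, 1
14. p, 1
15. not (not r implies p), 2
16. not r, 2
17. not p, 2
Accessibility: 0R0, 0R1, 1R1, 1R2, 2R2
Complete open branch: satisfiable in T, hence also in K (this T-model is also a K-model).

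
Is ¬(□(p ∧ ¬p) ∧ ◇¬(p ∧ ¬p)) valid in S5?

Tableau for the negation □(p ∧ ¬p) ∧ ◇¬(p ∧ ¬p):
1. □(p ∧ ¬p) ∧ ◇¬(p ∧ ¬p), w0
2. □(p ∧ ¬p), w0
3. ◇¬(p ∧ ¬p), w0
4. p ∧ ¬p, w0
5. p, w0
6. ¬p, w0
Accessibility: w0Rw0
Branch closes: p and ¬p both at w0.
All branches of the negation close; one closing branch shown above.

Valid in S5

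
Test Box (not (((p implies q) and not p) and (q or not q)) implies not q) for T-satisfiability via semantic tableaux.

1. Box (not (((p implies q) and not p) and (q or not q)) implies not q), 0
2. not (((p implies q) and not p) and (q or not q)) implies not q, 0
3. not q, 0
Accessibility: 0R0

Satisfiable (open branch found)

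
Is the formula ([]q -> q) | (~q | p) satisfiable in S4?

1. ([]q -> q) | (~q | p), 0
2. ~q | p, 0   [|-rule on 1 (branches; this branch)]
3. p, 0   [|-rule on 2 (branches; this branch)]
Accessibility: 0R0

Satisfiable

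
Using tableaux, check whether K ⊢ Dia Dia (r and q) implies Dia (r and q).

Not valid

Tableau for the negation not (Dia Dia (r and q) implies Dia (r and q)):
1. not (Dia Dia (r and q) implies Dia (r and q)), w0
2. Dia Dia (r and q), w0
3. not Dia (r and q), w0
4. Dia (r and q), w1
5. not (r and q), w1
6. not q, w1
7. r and q, w2
8. r, w2
9. q, w2
Accessibility: w0Rw1, w1Rw2
The negation has an open branch (countermodel exists).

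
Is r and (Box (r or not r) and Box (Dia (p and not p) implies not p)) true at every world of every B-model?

Not valid

Tableau for the negation not (r and (Box (r or not r) and Box (Dia (p and not p) implies not p))):
1. not (r and (Box (r or not r) and Box (Dia (p and not p) implies not p))), 0
2. not r, 0
Accessibility: 0R0
The negation has an open branch (countermodel exists).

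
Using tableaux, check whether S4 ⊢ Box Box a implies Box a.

Valid in S4

Tableau for the negation not (Box Box a implies Box a):
1. not (Box Box a implies Box a), w0
2. Box Box a, w0
3. not Box a, w0
4. Box a, w0
5. a, w0
6. not a, w1
7. Box a, w1
8. a, w1
Accessibility: w0Rw0, w0Rw1, w1Rw1
Branch closes: a and not a both at w1.
All branches of the negation close; one closing branch shown above.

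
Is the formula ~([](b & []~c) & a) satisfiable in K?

1. ~([](b & []~c) & a), 0
2. ~a, 0

Satisfiable (open branch found)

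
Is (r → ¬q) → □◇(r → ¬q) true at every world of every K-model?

Tableau for the negation ¬((r → ¬q) → □◇(r → ¬q)):
1. ¬((r → ¬q) → □◇(r → ¬q)), 0
2. r → ¬q, 0
3. ¬□◇(r → ¬q), 0
4. ¬q, 0
5. ¬◇(r → ¬q), 1
Accessibility: 0R1
The negation has an open branch (countermodel exists).

Invalid (countermodel exists)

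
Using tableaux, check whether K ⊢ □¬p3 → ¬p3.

Tableau for the negation ¬(□¬p3 → ¬p3):
1. ¬(□¬p3 → ¬p3), 0
2. □¬p3, 0   [¬→-rule on 1]
3. p3, 0   [¬→-rule on 1]
The negation has an open branch (countermodel exists).

Invalid (countermodel exists)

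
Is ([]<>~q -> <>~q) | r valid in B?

Tableau for the negation ~(([]<>~q -> <>~q) | r):
1. ~(([]<>~q -> <>~q) | r), 0
2. ~([]<>~q -> <>~q), 0
3. ~r, 0
4. []<>~q, 0
5. ~<>~q, 0
6. <>~q, 0
7. q, 0
8. ~q, 1
9. <>~q, 1
10. q, 1
Accessibility: 0R0, 0R1, 1R0, 1R1
Branch closes: q and ~q both at 1.
All branches of the negation close; one closing branch shown above.

Valid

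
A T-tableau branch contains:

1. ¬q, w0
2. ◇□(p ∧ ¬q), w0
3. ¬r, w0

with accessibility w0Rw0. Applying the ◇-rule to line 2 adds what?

a fresh world w1 with w0Rw1, and □(p ∧ ¬q) at w1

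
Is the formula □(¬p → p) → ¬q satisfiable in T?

1. □(¬p → p) → ¬q, 0
2. ¬q, 0   [→-rule on 1 (branches; this branch)]
Accessibility: 0R0

Satisfiable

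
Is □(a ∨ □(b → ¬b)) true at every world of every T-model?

Tableau for the negation ¬□(a ∨ □(b → ¬b)):
1. ¬□(a ∨ □(b → ¬b)), w0
2. ¬(a ∨ □(b → ¬b)), w1
3. ¬a, w1
4. ¬□(b → ¬b), w1
5. ¬(b → ¬b), w2
6. b, w2
Accessibility: w0Rw0, w0Rw1, w1Rw1, w1Rw2, w2Rw2
The negation has an open branch (countermodel exists).

Invalid (countermodel exists)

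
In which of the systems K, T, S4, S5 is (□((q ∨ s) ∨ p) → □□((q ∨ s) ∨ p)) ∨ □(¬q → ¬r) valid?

S4, S5

S4-tableau for the negation ¬((□((q ∨ s) ∨ p) → □□((q ∨ s) ∨ p)) ∨ □(¬q → ¬r)):
1. ¬((□((q ∨ s) ∨ p) → □□((q ∨ s) ∨ p)) ∨ □(¬q → ¬r)), u
2. ¬(□((q ∨ s) ∨ p) → □□((q ∨ s) ∨ p)), u   [¬∨-rule on 1]
3. ¬□(¬q → ¬r), u   [¬∨-rule on 1]
4. □((q ∨ s) ∨ p), u   [¬→-rule on 2]
5. ¬□□((q ∨ s) ∨ p), u   [¬→-rule on 2]
6. (q ∨ s) ∨ p, u   [□-rule on 4 via uRu]
7. q ∨ s, u   [∨-rule on 6 (branches; this branch)]
8. s, u   [∨-rule on 7 (branches; this branch)]
9. ¬(¬q → ¬r), v   [¬□-rule on 3: fresh world v, uRv]
10. ¬q, v   [¬→-rule on 9]
11. r, v   [¬→-rule on 9]
12. (q ∨ s) ∨ p, v   [□-rule on 4 via uRv]
13. q ∨ s, v   [∨-rule on 12 (branches; this branch)]
14. s, v   [∨-rule on 13 (branches; this branch)]
15. ¬□((q ∨ s) ∨ p), w   [¬□-rule on 5: fresh world w, uRw]
16. (q ∨ s) ∨ p, w   [□-rule on 4 via uRw]
17. q ∨ s, w   [∨-rule on 16 (branches; this branch)]
18. s, w   [∨-rule on 17 (branches; this branch)]
19. ¬((q ∨ s) ∨ p), x   [¬□-rule on 15: fresh world x, wRx]
20. ¬(q ∨ s), x   [¬∨-rule on 19]
21. ¬p, x   [¬∨-rule on 19]
22. ¬q, x   [¬∨-rule on 20]
23. ¬s, x   [¬∨-rule on 20]
24. (q ∨ s) ∨ p, x   [□-rule on 4 via uRx]
25. q ∨ s, x   [∨-rule on 24 (branches; this branch)]
26. s, x   [∨-rule on 25 (branches; this branch)]
Accessibility: uRu, uRv, uRw, uRx, vRv, wRw, wRx, xRx
Branch closes: s and ¬s both at x.
Every branch closes (one shown): valid in S4, hence also in S5 (every theorem of S4 is a theorem of S5).
T-tableau for the negation ¬((□((q ∨ s) ∨ p) → □□((q ∨ s) ∨ p)) ∨ □(¬q → ¬r)):
1. ¬((□((q ∨ s) ∨ p) → □□((q ∨ s) ∨ p)) ∨ □(¬q → ¬r)), u
2. ¬(□((q ∨ s) ∨ p) → □□((q ∨ s) ∨ p)), u   [¬∨-rule on 1]
3. ¬□(¬q → ¬r), u   [¬∨-rule on 1]
4. □((q ∨ s) ∨ p), u   [¬→-rule on 2]
5. ¬□□((q ∨ s) ∨ p), u   [¬→-rule on 2]
6. (q ∨ s) ∨ p, u   [□-rule on 4 via uRu]
7. p, u   [∨-rule on 6 (branches; this branch)]
8. ¬(¬q → ¬r), v   [¬□-rule on 3: fresh world v, uRv]
9. ¬q, v   [¬→-rule on 8]
10. r, v   [¬→-rule on 8]
11. (q ∨ s) ∨ p, v   [□-rule on 4 via uRv]
12. p, v   [∨-rule on 11 (branches; this branch)]
13. ¬□((q ∨ s) ∨ p), w   [¬□-rule on 5: fresh world w, uRw]
14. (q ∨ s) ∨ p, w   [□-rule on 4 via uRw]
15. p, w   [∨-rule on 14 (branches; this branch)]
16. ¬((q ∨ s) ∨ p), x   [¬□-rule on 13: fresh world x, wRx]
17. ¬(q ∨ s), x   [¬∨-rule on 16]
18. ¬p, x   [¬∨-rule on 16]
19. ¬q, x   [¬∨-rule on 17]
20. ¬s, x   [¬∨-rule on 17]
Accessibility: uRu, uRv, uRw, vRv, wRw, wRx, xRx
Complete open branch: countermodel on a T-frame, so not valid in T, nor in K (the same frame is also a K-frame).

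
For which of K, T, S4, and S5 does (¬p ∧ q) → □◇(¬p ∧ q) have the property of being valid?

S5

S4-tableau for the negation ¬((¬p ∧ q) → □◇(¬p ∧ q)):
1. ¬((¬p ∧ q) → □◇(¬p ∧ q)), u
2. ¬p ∧ q, u
3. ¬□◇(¬p ∧ q), u
4. ¬p, u
5. q, u
6. ¬◇(¬p ∧ q), v
7. ¬(¬p ∧ q), v
8. ¬q, v
Accessibility: uRu, uRv, vRv
Complete open branch: countermodel on an S4-frame, so not valid in S4, nor in K, T (the same frame is also a K-frame and a T-frame).
S5-tableau for the negation ¬((¬p ∧ q) → □◇(¬p ∧ q)):
1. ¬((¬p ∧ q) → □◇(¬p ∧ q)), u
2. ¬p ∧ q, u
3. ¬□◇(¬p ∧ q), u
4. ¬p, u
5. q, u
6. ¬◇(¬p ∧ q), v
7. ¬(¬p ∧ q), u
8. ¬(¬p ∧ q), v
9. ¬q, u
Accessibility: uRu, uRv, vRu, vRv
Branch closes: q and ¬q both at u.
Every branch closes (one shown): valid in S5.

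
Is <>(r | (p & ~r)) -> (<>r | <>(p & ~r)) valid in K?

Yes, valid

Tableau for the negation ~(<>(r | (p & ~r)) -> (<>r | <>(p & ~r))):
1. ~(<>(r | (p & ~r)) -> (<>r | <>(p & ~r))), 0
2. <>(r | (p & ~r)), 0
3. ~(<>r | <>(p & ~r)), 0
4. ~<>r, 0
5. ~<>(p & ~r), 0
6. r | (p & ~r), 1
7. ~r, 1
8. ~(p & ~r), 1
9. p & ~r, 1
10. p, 1
11. r, 1
Accessibility: 0R1
Branch closes: r and ~r both at 1.
Every branch of the negation's tableau closes; the branch above is one of them.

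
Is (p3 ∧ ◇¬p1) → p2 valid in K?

No, not valid

Tableau for the negation ¬((p3 ∧ ◇¬p1) → p2):
1. ¬((p3 ∧ ◇¬p1) → p2), 0
2. p3 ∧ ◇¬p1, 0
3. ¬p2, 0
4. p3, 0
5. ◇¬p1, 0
6. ¬p1, 1
Accessibility: 0R1
The negation has an open branch (countermodel exists).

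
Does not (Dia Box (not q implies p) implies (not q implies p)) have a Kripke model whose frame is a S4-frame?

Satisfiable

1. not (Dia Box (not q implies p) implies (not q implies p)), w0
2. Dia Box (not q implies p), w0
3. not (not q implies p), w0
4. not q, w0
5. not p, w0
6. Box (not q implies p), w1
7. not q implies p, w1
8. p, w1
Accessibility: w0Rw0, w0Rw1, w1Rw1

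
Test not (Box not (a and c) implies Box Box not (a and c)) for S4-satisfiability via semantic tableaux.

No, unsatisfiable

1. not (Box not (a and c) implies Box Box not (a and c)), 0
2. Box not (a and c), 0
3. not Box Box not (a and c), 0
4. not (a and c), 0
5. not c, 0
6. not Box not (a and c), 1
7. not (a and c), 1
8. not c, 1
9. a and c, 2
10. a, 2
11. c, 2
12. not (a and c), 2
13. not c, 2
Accessibility: 0R0, 0R1, 0R2, 1R1, 1R2, 2R2
Branch closes: c and not c both at 2.
Every branch closes; the branch above is one of them.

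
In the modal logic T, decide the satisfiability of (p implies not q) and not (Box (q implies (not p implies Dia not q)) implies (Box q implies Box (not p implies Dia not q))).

Unsatisfiable (every branch closes)

1. (p implies not q) and not (Box (q implies (not p implies Dia not q)) implies (Box q implies Box (not p implies Dia not q))), u
2. p implies not q, u
3. not (Box (q implies (not p implies Dia not q)) implies (Box q implies Box (not p implies Dia not q))), u
4. Box (q implies (not p implies Dia not q)), u
5. not (Box q implies Box (not p implies Dia not q)), u
6. Box q, u
7. not Box (not p implies Dia not q), u
8. q implies (not p implies Dia not q), u
9. q, u
10. not p, u
11. not p implies Dia not q, u
12. Dia not q, u
13. not (not p implies Dia not q), v
14. not p, v
15. not Dia not q, v
16. q implies (not p implies Dia not q), v
17. q, v
18. not p implies Dia not q, v
19. Dia not q, v
20. not q, w
21. q implies (not p implies Dia not q), w
22. q, w
Accessibility: uRu, uRv, uRw, vRv, wRw
Branch closes: q and not q both at w.
(One branch shown.) All branches close.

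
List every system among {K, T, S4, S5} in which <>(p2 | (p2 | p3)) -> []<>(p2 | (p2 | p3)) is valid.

S4-tableau for the negation ~(<>(p2 | (p2 | p3)) -> []<>(p2 | (p2 | p3))):
1. ~(<>(p2 | (p2 | p3)) -> []<>(p2 | (p2 | p3))), w0
2. <>(p2 | (p2 | p3)), w0
3. ~[]<>(p2 | (p2 | p3)), w0
4. p2 | (p2 | p3), w1
5. p2 | p3, w1
6. p3, w1
7. ~<>(p2 | (p2 | p3)), w2
8. ~(p2 | (p2 | p3)), w2
9. ~p2, w2
10. ~(p2 | p3), w2
11. ~p3, w2
Accessibility: w0Rw0, w0Rw1, w0Rw2, w1Rw1, w2Rw2
Complete open branch: countermodel on an S4-frame, so not valid in S4, nor in K, T (the same frame is also a K-frame and a T-frame).
S5-tableau for the negation ~(<>(p2 | (p2 | p3)) -> []<>(p2 | (p2 | p3))):
1. ~(<>(p2 | (p2 | p3)) -> []<>(p2 | (p2 | p3))), w0
2. <>(p2 | (p2 | p3)), w0
3. ~[]<>(p2 | (p2 | p3)), w0
4. p2 | (p2 | p3), w1
5. p2 | p3, w1
6. p3, w1
7. ~<>(p2 | (p2 | p3)), w2
8. ~(p2 | (p2 | p3)), w0
9. ~p2, w0
10. ~(p2 | p3), w0
11. ~p3, w0
12. ~(p2 | (p2 | p3)), w1
13. ~p2, w1
14. ~(p2 | p3), w1
15. ~p3, w1
Accessibility: w0Rw0, w0Rw1, w0Rw2, w1Rw0, w1Rw1, w1Rw2, w2Rw0, w2Rw1, w2Rw2
Branch closes: p3 and ~p3 both at w1.
Every branch closes (one shown): valid in S5.

S5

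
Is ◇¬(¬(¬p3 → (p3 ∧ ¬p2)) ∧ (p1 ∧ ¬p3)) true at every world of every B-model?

No, not valid

Tableau for the negation ¬◇¬(¬(¬p3 → (p3 ∧ ¬p2)) ∧ (p1 ∧ ¬p3)):
1. ¬◇¬(¬(¬p3 → (p3 ∧ ¬p2)) ∧ (p1 ∧ ¬p3)), 0
2. ¬(¬p3 → (p3 ∧ ¬p2)) ∧ (p1 ∧ ¬p3), 0
3. ¬(¬p3 → (p3 ∧ ¬p2)), 0
4. p1 ∧ ¬p3, 0
5. ¬p3, 0
6. ¬(p3 ∧ ¬p2), 0
7. p1, 0
8. p2, 0
Accessibility: 0R0
The negation has an open branch (countermodel exists).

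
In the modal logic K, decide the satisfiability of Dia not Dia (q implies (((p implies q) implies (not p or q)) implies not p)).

1. Dia not Dia (q implies (((p implies q) implies (not p or q)) implies not p)), w0
2. not Dia (q implies (((p implies q) implies (not p or q)) implies not p)), w1
Accessibility: w0Rw1

Yes, satisfiable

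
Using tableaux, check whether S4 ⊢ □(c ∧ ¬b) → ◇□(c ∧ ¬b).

Valid

Tableau for the negation ¬(□(c ∧ ¬b) → ◇□(c ∧ ¬b)):
1. ¬(□(c ∧ ¬b) → ◇□(c ∧ ¬b)), 0
2. □(c ∧ ¬b), 0
3. ¬◇□(c ∧ ¬b), 0
4. c ∧ ¬b, 0
5. c, 0
6. ¬b, 0
7. ¬□(c ∧ ¬b), 0
8. ¬(c ∧ ¬b), 1
9. c ∧ ¬b, 1
10. c, 1
11. ¬b, 1
12. ¬□(c ∧ ¬b), 1
13. b, 1
Accessibility: 0R0, 0R1, 1R1
Branch closes: b and ¬b both at 1.
Every branch of the negation's tableau closes; the branch above is one of them.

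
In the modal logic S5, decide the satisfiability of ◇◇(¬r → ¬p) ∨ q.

1. ◇◇(¬r → ¬p) ∨ q, 0
2. q, 0   [∨-rule on 1 (branches; this branch)]
Accessibility: 0R0

Satisfiable (open branch found)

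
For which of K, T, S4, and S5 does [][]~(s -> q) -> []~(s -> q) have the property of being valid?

T, S4, S5

K-tableau for the negation ~([][]~(s -> q) -> []~(s -> q)):
1. ~([][]~(s -> q) -> []~(s -> q)), 0
2. [][]~(s -> q), 0   [~->-rule on 1]
3. ~[]~(s -> q), 0   [~->-rule on 1]
4. s -> q, 1   [~[]-rule on 3: fresh world 1, 0R1]
5. []~(s -> q), 1   [[]-rule on 2 via 0R1]
6. q, 1   [->-rule on 4 (branches; this branch)]
Accessibility: 0R1
Complete open branch: countermodel on a K-frame, so not valid in K.
T-tableau for the negation ~([][]~(s -> q) -> []~(s -> q)):
1. ~([][]~(s -> q) -> []~(s -> q)), 0
2. [][]~(s -> q), 0   [~->-rule on 1]
3. ~[]~(s -> q), 0   [~->-rule on 1]
4. []~(s -> q), 0   [[]-rule on 2 via 0R0]
5. ~(s -> q), 0   [[]-rule on 4 via 0R0]
6. s, 0   [~->-rule on 5]
7. ~q, 0   [~->-rule on 5]
8. s -> q, 1   [~[]-rule on 3: fresh world 1, 0R1]
9. []~(s -> q), 1   [[]-rule on 2 via 0R1]
10. ~(s -> q), 1   [[]-rule on 4 via 0R1]
11. s, 1   [~->-rule on 10]
12. ~q, 1   [~->-rule on 10]
13. q, 1   [->-rule on 8 (branches; this branch)]
Accessibility: 0R0, 0R1, 1R1
Branch closes: q and ~q both at 1.
Every branch closes (one shown): valid in T, hence also in S4, S5 (every theorem of T is a theorem of S4 and S5).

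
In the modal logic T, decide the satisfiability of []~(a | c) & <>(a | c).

Unsatisfiable (every branch closes)

1. []~(a | c) & <>(a | c), u
2. []~(a | c), u
3. <>(a | c), u
4. ~(a | c), u
5. ~a, u
6. ~c, u
7. a | c, v
8. ~(a | c), v
9. ~a, v
10. ~c, v
11. c, v
Accessibility: uRu, uRv, vRv
Branch closes: c and ~c both at v.
Every branch closes; the branch above is one of them.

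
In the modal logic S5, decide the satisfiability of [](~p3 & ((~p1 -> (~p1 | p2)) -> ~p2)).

Satisfiable (open branch found)

1. [](~p3 & ((~p1 -> (~p1 | p2)) -> ~p2)), 0
2. ~p3 & ((~p1 -> (~p1 | p2)) -> ~p2), 0
3. ~p3, 0
4. (~p1 -> (~p1 | p2)) -> ~p2, 0
5. ~p2, 0
Accessibility: 0R0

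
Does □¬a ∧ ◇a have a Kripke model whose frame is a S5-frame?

1. □¬a ∧ ◇a, u
2. □¬a, u
3. ◇a, u
4. ¬a, u
5. a, v
6. ¬a, v
Accessibility: uRu, uRv, vRu, vRv
Branch closes: a and ¬a both at v.
Every branch closes; the branch above is one of them.

No, unsatisfiable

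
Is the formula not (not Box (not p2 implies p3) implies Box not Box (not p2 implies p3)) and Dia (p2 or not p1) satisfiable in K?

1. not (not Box (not p2 implies p3) implies Box not Box (not p2 implies p3)) and Dia (p2 or not p1), 0
2. not (not Box (not p2 implies p3) implies Box not Box (not p2 implies p3)), 0   [and-rule on 1]
3. Dia (p2 or not p1), 0   [and-rule on 1]
4. not Box (not p2 implies p3), 0   [neg-implies-rule on 2]
5. not Box not Box (not p2 implies p3), 0   [neg-implies-rule on 2]
6. p2 or not p1, 1   [Dia-rule on 3: fresh world 1, 0R1]
7. not p1, 1   [or-rule on 6 (branches; this branch)]
8. not (not p2 implies p3), 2   [neg-Box-rule on 4: fresh world 2, 0R2]
9. not p2, 2   [neg-implies-rule on 8]
10. not p3, 2   [neg-implies-rule on 8]
11. Box (not p2 implies p3), 3   [neg-Box-rule on 5: fresh world 3, 0R3]
Accessibility: 0R1, 0R2, 0R3

Yes, satisfiable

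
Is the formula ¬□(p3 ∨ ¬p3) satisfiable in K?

1. ¬□(p3 ∨ ¬p3), u
2. ¬(p3 ∨ ¬p3), v   [¬□-rule on 1: fresh world v, uRv]
3. ¬p3, v   [¬∨-rule on 2]
4. p3, v   [¬∨-rule on 2]
Accessibility: uRv
Branch closes: p3 and ¬p3 both at v.
Every branch closes; the branch above is one of them.

Unsatisfiable (every branch closes)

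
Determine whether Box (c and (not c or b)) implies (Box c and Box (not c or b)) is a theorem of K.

Tableau for the negation not (Box (c and (not c or b)) implies (Box c and Box (not c or b))):
1. not (Box (c and (not c or b)) implies (Box c and Box (not c or b))), 0
2. Box (c and (not c or b)), 0   [neg-implies-rule on 1]
3. not (Box c and Box (not c or b)), 0   [neg-implies-rule on 1]
4. not Box (not c or b), 0   [neg-and-rule on 3 (branches; this branch)]
5. not (not c or b), 1   [neg-Box-rule on 4: fresh world 1, 0R1]
6. c, 1   [neg-or-rule on 5]
7. not b, 1   [neg-or-rule on 5]
8. c and (not c or b), 1   [Box-rule on 2 via 0R1]
9. not c or b, 1   [and-rule on 8]
10. b, 1   [or-rule on 9 (branches; this branch)]
Accessibility: 0R1
Branch closes: b and not b both at 1.
Every branch of the negation's tableau closes; the branch above is one of them.

Valid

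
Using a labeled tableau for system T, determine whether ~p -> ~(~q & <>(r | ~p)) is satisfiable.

Yes, satisfiable

1. ~p -> ~(~q & <>(r | ~p)), w0
2. ~(~q & <>(r | ~p)), w0
3. ~<>(r | ~p), w0
4. ~(r | ~p), w0
5. ~r, w0
6. p, w0
Accessibility: w0Rw0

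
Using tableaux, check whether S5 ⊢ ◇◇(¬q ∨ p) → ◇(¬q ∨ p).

Tableau for the negation ¬(◇◇(¬q ∨ p) → ◇(¬q ∨ p)):
1. ¬(◇◇(¬q ∨ p) → ◇(¬q ∨ p)), 0
2. ◇◇(¬q ∨ p), 0   [¬→-rule on 1]
3. ¬◇(¬q ∨ p), 0   [¬→-rule on 1]
4. ¬(¬q ∨ p), 0   [¬◇-rule on 3 via 0R0]
5. q, 0   [¬∨-rule on 4]
6. ¬p, 0   [¬∨-rule on 4]
7. ◇(¬q ∨ p), 1   [◇-rule on 2: fresh world 1, 0R1]
8. ¬(¬q ∨ p), 1   [¬◇-rule on 3 via 0R1]
9. q, 1   [¬∨-rule on 8]
10. ¬p, 1   [¬∨-rule on 8]
11. ¬q ∨ p, 2   [◇-rule on 7: fresh world 2, 1R2]
12. ¬(¬q ∨ p), 2   [¬◇-rule on 3 via 0R2]
13. q, 2   [¬∨-rule on 12]
14. ¬p, 2   [¬∨-rule on 12]
15. p, 2   [∨-rule on 11 (branches; this branch)]
Accessibility: 0R0, 0R1, 0R2, 1R0, 1R1, 1R2, 2R0, 2R1, 2R2
Branch closes: p and ¬p both at 2.
All branches of the negation close; one closing branch shown above.

Valid in S5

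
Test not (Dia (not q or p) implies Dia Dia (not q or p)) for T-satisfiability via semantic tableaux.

Unsatisfiable

1. not (Dia (not q or p) implies Dia Dia (not q or p)), w0
2. Dia (not q or p), w0
3. not Dia Dia (not q or p), w0
4. not Dia (not q or p), w0
5. not (not q or p), w0
6. q, w0
7. not p, w0
8. not q or p, w1
9. not Dia (not q or p), w1
10. not (not q or p), w1
11. q, w1
12. not p, w1
13. p, w1
Accessibility: w0Rw0, w0Rw1, w1Rw1
Branch closes: p and not p both at w1.
Every branch closes; the branch above is one of them.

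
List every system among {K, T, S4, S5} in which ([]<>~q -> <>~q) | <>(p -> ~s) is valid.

T, S4, S5

K-tableau for the negation ~(([]<>~q -> <>~q) | <>(p -> ~s)):
1. ~(([]<>~q -> <>~q) | <>(p -> ~s)), w0
2. ~([]<>~q -> <>~q), w0   [~|-rule on 1]
3. ~<>(p -> ~s), w0   [~|-rule on 1]
4. []<>~q, w0   [~->-rule on 2]
5. ~<>~q, w0   [~->-rule on 2]
Complete open branch: countermodel on a K-frame, so not valid in K.
T-tableau for the negation ~(([]<>~q -> <>~q) | <>(p -> ~s)):
1. ~(([]<>~q -> <>~q) | <>(p -> ~s)), w0
2. ~([]<>~q -> <>~q), w0   [~|-rule on 1]
3. ~<>(p -> ~s), w0   [~|-rule on 1]
4. []<>~q, w0   [~->-rule on 2]
5. ~<>~q, w0   [~->-rule on 2]
6. ~(p -> ~s), w0   [~<>-rule on 3 via w0Rw0]
7. p, w0   [~->-rule on 6]
8. s, w0   [~->-rule on 6]
9. <>~q, w0   [[]-rule on 4 via w0Rw0]
10. q, w0   [~<>-rule on 5 via w0Rw0]
11. ~q, w1   [<>-rule on 9: fresh world w1, w0Rw1]
12. ~(p -> ~s), w1   [~<>-rule on 3 via w0Rw1]
13. p, w1   [~->-rule on 12]
14. s, w1   [~->-rule on 12]
15. <>~q, w1   [[]-rule on 4 via w0Rw1]
16. q, w1   [~<>-rule on 5 via w0Rw1]
Accessibility: w0Rw0, w0Rw1, w1Rw1
Branch closes: q and ~q both at w1.
Every branch closes (one shown): valid in T, hence also in S4, S5 (every theorem of T is a theorem of S4 and S5).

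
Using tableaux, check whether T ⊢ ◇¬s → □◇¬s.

Not valid

Tableau for the negation ¬(◇¬s → □◇¬s):
1. ¬(◇¬s → □◇¬s), u
2. ◇¬s, u   [¬→-rule on 1]
3. ¬□◇¬s, u   [¬→-rule on 1]
4. ¬s, v   [◇-rule on 2: fresh world v, uRv]
5. ¬◇¬s, w   [¬□-rule on 3: fresh world w, uRw]
6. s, w   [¬◇-rule on 5 via wRw]
Accessibility: uRu, uRv, uRw, vRv, wRw
The negation has an open branch (countermodel exists).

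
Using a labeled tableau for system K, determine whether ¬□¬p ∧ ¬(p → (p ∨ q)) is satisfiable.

Unsatisfiable (every branch closes)

1. ¬□¬p ∧ ¬(p → (p ∨ q)), u
2. ¬□¬p, u   [∧-rule on 1]
3. ¬(p → (p ∨ q)), u   [∧-rule on 1]
4. p, u   [¬→-rule on 3]
5. ¬(p ∨ q), u   [¬→-rule on 3]
6. ¬p, u   [¬∨-rule on 5]
7. ¬q, u   [¬∨-rule on 5]
Branch closes: p and ¬p both at u.
All branches of the tableau close; one closing branch shown above.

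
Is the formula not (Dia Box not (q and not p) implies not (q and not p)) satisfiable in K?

1. not (Dia Box not (q and not p) implies not (q and not p)), 0
2. Dia Box not (q and not p), 0
3. q and not p, 0
4. q, 0
5. not p, 0
6. Box not (q and not p), 1
Accessibility: 0R1

Yes, satisfiable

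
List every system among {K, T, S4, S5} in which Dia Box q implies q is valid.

S5

S4-tableau for the negation not (Dia Box q implies q):
1. not (Dia Box q implies q), w0
2. Dia Box q, w0
3. not q, w0
4. Box q, w1
5. q, w1
Accessibility: w0Rw0, w0Rw1, w1Rw1
Complete open branch: countermodel on an S4-frame, so not valid in S4, nor in K, T (the same frame is also a K-frame and a T-frame).
S5-tableau for the negation not (Dia Box q implies q):
1. not (Dia Box q implies q), w0
2. Dia Box q, w0
3. not q, w0
4. Box q, w1
5. q, w0
Accessibility: w0Rw0, w0Rw1, w1Rw0, w1Rw1
Branch closes: q and not q both at w0.
Every branch closes (one shown): valid in S5.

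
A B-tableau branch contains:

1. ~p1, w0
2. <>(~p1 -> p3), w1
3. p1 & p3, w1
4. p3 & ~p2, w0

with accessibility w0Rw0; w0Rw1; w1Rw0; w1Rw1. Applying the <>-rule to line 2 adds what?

a fresh world w2 with w1Rw2, and ~p1 -> p3 at w2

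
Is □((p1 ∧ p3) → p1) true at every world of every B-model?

Tableau for the negation ¬□((p1 ∧ p3) → p1):
1. ¬□((p1 ∧ p3) → p1), w0
2. ¬((p1 ∧ p3) → p1), w1   [¬□-rule on 1: fresh world w1, w0Rw1]
3. p1 ∧ p3, w1   [¬→-rule on 2]
4. ¬p1, w1   [¬→-rule on 2]
5. p1, w1   [∧-rule on 3]
6. p3, w1   [∧-rule on 3]
Accessibility: w0Rw0, w0Rw1, w1Rw0, w1Rw1
Branch closes: p1 and ¬p1 both at w1.
Every branch of the negation's tableau closes; the branch above is one of them.

Valid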